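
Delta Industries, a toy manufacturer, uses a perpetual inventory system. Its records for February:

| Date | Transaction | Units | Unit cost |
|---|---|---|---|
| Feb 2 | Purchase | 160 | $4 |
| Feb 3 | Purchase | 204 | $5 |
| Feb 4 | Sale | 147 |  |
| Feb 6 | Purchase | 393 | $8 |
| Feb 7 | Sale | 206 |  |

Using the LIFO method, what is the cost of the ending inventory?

Feb 4, 147 sold [LIFO — newest first]: 147 @ $5 = $735
Feb 7, 206 sold [LIFO — newest first]: 206 @ $8 = $1,648
Total COGS = $735 + $1,648 = $2,383
Ending inventory: 160 @ $4 + 57 @ $5 + 187 @ $8 = $2,421

Ending inventory = $2,421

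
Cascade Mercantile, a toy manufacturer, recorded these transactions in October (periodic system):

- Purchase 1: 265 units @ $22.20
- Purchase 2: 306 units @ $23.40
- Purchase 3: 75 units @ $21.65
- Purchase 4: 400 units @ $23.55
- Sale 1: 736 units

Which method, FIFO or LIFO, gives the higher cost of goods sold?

LIFO

FIFO COGS: 265 @ $22.20 + 306 @ $23.40 + 75 @ $21.65 + 90 @ $23.55 = $16,786.65
LIFO COGS: 400 @ $23.55 + 75 @ $21.65 + 261 @ $23.40 = $17,151.15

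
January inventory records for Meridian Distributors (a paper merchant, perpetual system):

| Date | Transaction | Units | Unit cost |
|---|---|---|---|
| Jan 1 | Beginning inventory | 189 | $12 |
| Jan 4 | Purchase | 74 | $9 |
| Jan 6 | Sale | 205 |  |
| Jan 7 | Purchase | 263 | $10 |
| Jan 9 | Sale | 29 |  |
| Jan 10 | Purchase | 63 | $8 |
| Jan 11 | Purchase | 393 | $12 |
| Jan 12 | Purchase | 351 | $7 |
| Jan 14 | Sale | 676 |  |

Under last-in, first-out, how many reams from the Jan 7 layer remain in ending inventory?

234

Jan 6, 205 sold [LIFO — newest first]: 74 @ $9 + 131 @ $12 = $2,238
Jan 9, 29 sold [LIFO — newest first]: 29 @ $10 = $290
Jan 14, 676 sold [LIFO — newest first]: 351 @ $7 + 325 @ $12 = $6,357
Total COGS = $2,238 + $290 + $6,357 = $8,885
Ending inventory: 58 @ $12 + 234 @ $10 + 63 @ $8 + 68 @ $12 = $4,356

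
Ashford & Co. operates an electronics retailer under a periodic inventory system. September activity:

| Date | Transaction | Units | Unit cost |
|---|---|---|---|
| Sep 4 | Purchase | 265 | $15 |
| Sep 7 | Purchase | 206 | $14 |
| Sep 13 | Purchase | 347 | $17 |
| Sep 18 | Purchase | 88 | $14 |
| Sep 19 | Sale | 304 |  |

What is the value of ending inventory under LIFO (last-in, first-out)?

Sep 19, 304 sold [LIFO — newest first]: 88 @ $14 + 216 @ $17 = $4,904
Ending inventory: 265 @ $15 + 206 @ $14 + 131 @ $17 = $9,086
Check: goods available $13,990 = COGS $4,904 + ending $9,086

Ending inventory = $9,086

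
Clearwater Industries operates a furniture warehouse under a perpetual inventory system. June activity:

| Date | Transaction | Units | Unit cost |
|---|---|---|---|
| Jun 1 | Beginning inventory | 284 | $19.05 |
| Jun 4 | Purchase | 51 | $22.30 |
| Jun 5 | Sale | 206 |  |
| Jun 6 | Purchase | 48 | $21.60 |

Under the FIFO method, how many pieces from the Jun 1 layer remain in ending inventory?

Jun 5, 206 sold [FIFO — oldest first]: 206 @ $19.05 = $3,924.30
Ending inventory: 78 @ $19.05 + 51 @ $22.30 + 48 @ $21.60 = $3,660.00

78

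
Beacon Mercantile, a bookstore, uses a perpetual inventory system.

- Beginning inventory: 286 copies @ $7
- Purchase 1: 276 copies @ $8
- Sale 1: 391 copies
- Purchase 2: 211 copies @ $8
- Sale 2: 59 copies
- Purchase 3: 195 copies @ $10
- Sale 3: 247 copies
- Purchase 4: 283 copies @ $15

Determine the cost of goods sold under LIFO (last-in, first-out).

COGS = $5,851

Sale 1 (391) [LIFO — newest first]: 276 @ $8 + 115 @ $7 = $3,013
Sale 2 (59) [LIFO — newest first]: 59 @ $8 = $472
Sale 3 (247) [LIFO — newest first]: 195 @ $10 + 52 @ $8 = $2,366
Total COGS = $3,013 + $472 + $2,366 = $5,851
Ending inventory: 171 @ $7 + 100 @ $8 + 283 @ $15 = $6,242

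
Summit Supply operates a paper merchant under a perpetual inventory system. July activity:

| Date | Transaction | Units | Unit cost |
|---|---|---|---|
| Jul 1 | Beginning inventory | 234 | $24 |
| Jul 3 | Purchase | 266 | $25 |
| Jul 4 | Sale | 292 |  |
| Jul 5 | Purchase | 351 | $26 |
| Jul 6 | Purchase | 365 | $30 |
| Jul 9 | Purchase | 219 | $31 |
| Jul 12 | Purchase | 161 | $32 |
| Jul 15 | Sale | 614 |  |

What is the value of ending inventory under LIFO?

Jul 4, 292 sold [LIFO — newest first]: 266 @ $25 + 26 @ $24 = $7,274
Jul 15, 614 sold [LIFO — newest first]: 161 @ $32 + 219 @ $31 + 234 @ $30 = $18,961
Total COGS = $7,274 + $18,961 = $26,235
Ending inventory: 208 @ $24 + 351 @ $26 + 131 @ $30 = $18,048

Ending inventory = $18,048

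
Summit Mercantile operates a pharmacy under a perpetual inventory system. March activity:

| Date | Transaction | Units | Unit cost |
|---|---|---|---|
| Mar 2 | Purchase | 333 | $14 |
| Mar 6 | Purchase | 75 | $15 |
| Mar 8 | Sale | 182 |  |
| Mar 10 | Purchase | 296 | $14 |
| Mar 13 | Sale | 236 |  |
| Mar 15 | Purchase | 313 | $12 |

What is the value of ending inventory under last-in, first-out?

Ending inventory = $7,760

Mar 8, 182 sold [LIFO — newest first]: 75 @ $15 + 107 @ $14 = $2,623
Mar 13, 236 sold [LIFO — newest first]: 236 @ $14 = $3,304
Total COGS = $2,623 + $3,304 = $5,927
Ending inventory: 226 @ $14 + 60 @ $14 + 313 @ $12 = $7,760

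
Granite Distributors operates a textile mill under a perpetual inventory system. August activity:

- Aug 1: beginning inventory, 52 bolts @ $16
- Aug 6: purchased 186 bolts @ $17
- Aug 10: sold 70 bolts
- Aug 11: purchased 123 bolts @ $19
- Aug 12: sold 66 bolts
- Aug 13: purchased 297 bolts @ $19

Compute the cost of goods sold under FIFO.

COGS = $2,260

Aug 10, 70 sold [FIFO — oldest first]: 52 @ $16 + 18 @ $17 = $1,138
Aug 12, 66 sold [FIFO — oldest first]: 66 @ $17 = $1,122
Total COGS = $1,138 + $1,122 = $2,260
Ending inventory: 102 @ $17 + 123 @ $19 + 297 @ $19 = $9,714
Check: goods available $11,974 = COGS $2,260 + ending $9,714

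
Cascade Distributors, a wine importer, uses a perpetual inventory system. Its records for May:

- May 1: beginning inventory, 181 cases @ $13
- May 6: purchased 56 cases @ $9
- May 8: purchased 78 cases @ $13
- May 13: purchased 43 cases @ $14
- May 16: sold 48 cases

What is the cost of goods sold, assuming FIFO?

COGS = $624

May 16, 48 sold [FIFO — oldest first]: 48 @ $13 = $624
Ending inventory: 133 @ $13 + 56 @ $9 + 78 @ $13 + 43 @ $14 = $3,849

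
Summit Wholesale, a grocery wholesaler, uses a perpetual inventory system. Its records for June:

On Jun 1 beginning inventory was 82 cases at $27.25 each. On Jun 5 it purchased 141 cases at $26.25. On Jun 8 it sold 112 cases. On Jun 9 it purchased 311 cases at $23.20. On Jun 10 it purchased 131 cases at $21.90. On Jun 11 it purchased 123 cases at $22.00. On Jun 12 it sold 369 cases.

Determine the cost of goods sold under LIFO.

COGS = $11,182.90

Jun 8, 112 sold [LIFO — newest first]: 112 @ $26.25 = $2,940.00
Jun 12, 369 sold [LIFO — newest first]: 123 @ $22.00 + 131 @ $21.90 + 115 @ $23.20 = $8,242.90
Total COGS = $2,940.00 + $8,242.90 = $11,182.90
Ending inventory: 82 @ $27.25 + 29 @ $26.25 + 196 @ $23.20 = $7,542.95
Check: goods available $18,725.85 = COGS $11,182.90 + ending $7,542.95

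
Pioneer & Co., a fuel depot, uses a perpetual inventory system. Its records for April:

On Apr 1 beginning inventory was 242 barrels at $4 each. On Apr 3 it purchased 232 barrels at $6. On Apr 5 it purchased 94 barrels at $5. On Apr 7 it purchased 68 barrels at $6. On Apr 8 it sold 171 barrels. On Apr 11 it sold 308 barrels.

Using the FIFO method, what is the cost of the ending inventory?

Ending inventory = $853

Apr 8, 171 sold [FIFO — oldest first]: 171 @ $4 = $684
Apr 11, 308 sold [FIFO — oldest first]: 71 @ $4 + 232 @ $6 + 5 @ $5 = $1,701
Total COGS = $684 + $1,701 = $2,385
Ending inventory: 89 @ $5 + 68 @ $6 = $853
Check: goods available $3,238 = COGS $2,385 + ending $853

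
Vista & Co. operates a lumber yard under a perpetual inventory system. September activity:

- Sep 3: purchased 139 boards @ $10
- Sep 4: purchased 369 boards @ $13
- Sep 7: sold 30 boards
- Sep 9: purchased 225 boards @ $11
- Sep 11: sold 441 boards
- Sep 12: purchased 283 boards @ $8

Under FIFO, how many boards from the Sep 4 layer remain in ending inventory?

Sep 7, 30 sold [FIFO — oldest first]: 30 @ $10 = $300
Sep 11, 441 sold [FIFO — oldest first]: 109 @ $10 + 332 @ $13 = $5,406
Total COGS = $300 + $5,406 = $5,706
Ending inventory: 37 @ $13 + 225 @ $11 + 283 @ $8 = $5,220

37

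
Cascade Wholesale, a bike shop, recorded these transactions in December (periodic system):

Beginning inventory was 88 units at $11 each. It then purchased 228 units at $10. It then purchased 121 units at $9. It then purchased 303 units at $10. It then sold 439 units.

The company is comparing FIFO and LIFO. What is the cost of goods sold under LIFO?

FIFO COGS: 88 @ $11 + 228 @ $10 + 121 @ $9 + 2 @ $10 = $4,357
LIFO COGS: 303 @ $10 + 121 @ $9 + 15 @ $10 = $4,269

COGS = $4,269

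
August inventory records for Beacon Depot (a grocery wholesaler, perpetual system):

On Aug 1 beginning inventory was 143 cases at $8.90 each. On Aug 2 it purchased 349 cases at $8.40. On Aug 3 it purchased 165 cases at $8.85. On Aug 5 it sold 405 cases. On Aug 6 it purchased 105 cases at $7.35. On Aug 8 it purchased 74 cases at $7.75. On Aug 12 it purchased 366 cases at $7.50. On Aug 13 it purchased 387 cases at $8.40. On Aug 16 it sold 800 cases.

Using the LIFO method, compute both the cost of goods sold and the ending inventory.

COGS = $9,836.30; ending inventory = $3,169.30

Aug 5, 405 sold [LIFO — newest first]: 165 @ $8.85 + 240 @ $8.40 = $3,476.25
Aug 16, 800 sold [LIFO — newest first]: 387 @ $8.40 + 366 @ $7.50 + 47 @ $7.75 = $6,360.05
Total COGS = $3,476.25 + $6,360.05 = $9,836.30
Ending inventory: 143 @ $8.90 + 109 @ $8.40 + 105 @ $7.35 + 27 @ $7.75 = $3,169.30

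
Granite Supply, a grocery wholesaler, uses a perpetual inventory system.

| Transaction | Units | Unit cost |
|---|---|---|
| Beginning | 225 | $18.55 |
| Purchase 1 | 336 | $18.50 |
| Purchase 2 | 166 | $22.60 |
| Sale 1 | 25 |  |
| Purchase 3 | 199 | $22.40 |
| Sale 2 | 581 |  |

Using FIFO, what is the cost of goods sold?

Sale 1 (25) [FIFO — oldest first]: 25 @ $18.55 = $463.75
Sale 2 (581) [FIFO — oldest first]: 200 @ $18.55 + 336 @ $18.50 + 45 @ $22.60 = $10,943.00
Total COGS = $463.75 + $10,943.00 = $11,406.75
Ending inventory: 121 @ $22.60 + 199 @ $22.40 = $7,192.20

COGS = $11,406.75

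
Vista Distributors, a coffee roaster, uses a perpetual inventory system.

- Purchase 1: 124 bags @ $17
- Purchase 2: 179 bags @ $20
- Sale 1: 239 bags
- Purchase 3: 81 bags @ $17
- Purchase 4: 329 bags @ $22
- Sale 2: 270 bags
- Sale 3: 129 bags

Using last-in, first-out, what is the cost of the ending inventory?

Ending inventory = $1,275

Sale 1 (239) [LIFO — newest first]: 179 @ $20 + 60 @ $17 = $4,600
Sale 2 (270) [LIFO — newest first]: 270 @ $22 = $5,940
Sale 3 (129) [LIFO — newest first]: 59 @ $22 + 70 @ $17 = $2,488
Total COGS = $4,600 + $5,940 + $2,488 = $13,028
Ending inventory: 64 @ $17 + 11 @ $17 = $1,275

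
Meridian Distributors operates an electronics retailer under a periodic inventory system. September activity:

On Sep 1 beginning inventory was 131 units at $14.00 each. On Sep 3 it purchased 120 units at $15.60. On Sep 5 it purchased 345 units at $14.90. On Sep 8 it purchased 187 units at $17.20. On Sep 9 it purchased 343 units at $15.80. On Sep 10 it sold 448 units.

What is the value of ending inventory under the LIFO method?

Sep 10, 448 sold [LIFO — newest first]: 343 @ $15.80 + 105 @ $17.20 = $7,225.40
Ending inventory: 131 @ $14.00 + 120 @ $15.60 + 345 @ $14.90 + 82 @ $17.20 = $10,256.90

Ending inventory = $10,256.90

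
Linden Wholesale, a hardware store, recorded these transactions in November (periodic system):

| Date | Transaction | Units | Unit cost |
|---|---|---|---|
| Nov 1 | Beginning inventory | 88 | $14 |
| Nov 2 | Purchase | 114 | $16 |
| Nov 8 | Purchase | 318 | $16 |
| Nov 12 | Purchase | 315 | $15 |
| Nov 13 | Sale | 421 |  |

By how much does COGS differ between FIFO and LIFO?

FIFO COGS: 88 @ $14 + 114 @ $16 + 219 @ $16 = $6,560
LIFO COGS: 315 @ $15 + 106 @ $16 = $6,421
Difference = |$6,560 − $6,421| = $139

$139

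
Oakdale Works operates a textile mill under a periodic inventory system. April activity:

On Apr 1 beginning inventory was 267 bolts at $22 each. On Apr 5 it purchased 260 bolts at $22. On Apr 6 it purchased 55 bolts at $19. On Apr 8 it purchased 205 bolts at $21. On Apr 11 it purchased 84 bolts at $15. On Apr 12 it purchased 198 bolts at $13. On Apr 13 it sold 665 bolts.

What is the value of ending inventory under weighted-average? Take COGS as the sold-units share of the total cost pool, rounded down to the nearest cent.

Ending inventory = $7,852.50

Apr 13, sell 665: 665/1069 × $20,778.00 → $12,925.50
Ending inventory (cost pool remaining) = $7,852.50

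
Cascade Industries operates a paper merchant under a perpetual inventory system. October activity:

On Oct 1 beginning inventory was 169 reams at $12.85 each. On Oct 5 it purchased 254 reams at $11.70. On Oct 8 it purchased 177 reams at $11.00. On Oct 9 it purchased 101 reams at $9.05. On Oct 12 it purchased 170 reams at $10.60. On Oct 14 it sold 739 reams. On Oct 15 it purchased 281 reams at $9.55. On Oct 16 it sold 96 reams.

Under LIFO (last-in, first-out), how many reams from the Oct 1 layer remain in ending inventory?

Oct 14, 739 sold [LIFO — newest first]: 170 @ $10.60 + 101 @ $9.05 + 177 @ $11.00 + 254 @ $11.70 + 37 @ $12.85 = $8,110.30
Oct 16, 96 sold [LIFO — newest first]: 96 @ $9.55 = $916.80
Total COGS = $8,110.30 + $916.80 = $9,027.10
Ending inventory: 132 @ $12.85 + 185 @ $9.55 = $3,462.95
Check: goods available $12,490.05 = COGS $9,027.10 + ending $3,462.95

132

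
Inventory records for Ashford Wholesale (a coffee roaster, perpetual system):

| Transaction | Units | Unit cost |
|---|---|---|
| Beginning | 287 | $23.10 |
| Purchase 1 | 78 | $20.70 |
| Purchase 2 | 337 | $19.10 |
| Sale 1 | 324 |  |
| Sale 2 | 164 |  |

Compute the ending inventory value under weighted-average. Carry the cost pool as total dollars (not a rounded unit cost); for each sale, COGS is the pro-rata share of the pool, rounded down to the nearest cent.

After Beginning: 287 on hand, pool $6,629.70 (≈ $23.1000 each)
After Purchase 1: 365 on hand, pool $8,244.30 (≈ $22.5871 each)
After Purchase 2: 702 on hand, pool $14,681.00 (≈ $20.9131 each)
Sale 1, sell 324: 324/702 × $14,681.00 → $6,775.84
Sale 2, sell 164: 164/378 × $7,905.16 → $3,429.75
Total COGS = $6,775.84 + $3,429.75 = $10,205.59
Ending inventory (cost pool remaining) = $4,475.41

Ending inventory = $4,475.41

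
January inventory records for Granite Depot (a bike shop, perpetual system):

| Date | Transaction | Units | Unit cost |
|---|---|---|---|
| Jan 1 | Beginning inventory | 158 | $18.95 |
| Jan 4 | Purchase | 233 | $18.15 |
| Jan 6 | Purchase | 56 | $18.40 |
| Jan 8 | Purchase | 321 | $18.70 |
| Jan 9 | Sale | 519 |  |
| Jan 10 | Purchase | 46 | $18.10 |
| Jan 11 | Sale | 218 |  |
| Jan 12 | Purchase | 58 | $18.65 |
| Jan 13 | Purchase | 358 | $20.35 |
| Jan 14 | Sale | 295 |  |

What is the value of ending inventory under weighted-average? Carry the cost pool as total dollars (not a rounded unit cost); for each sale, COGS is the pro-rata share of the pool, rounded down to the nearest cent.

After Jan 1: 158 on hand, pool $2,994.10 (≈ $18.9500 each)
After Jan 4: 391 on hand, pool $7,223.05 (≈ $18.4733 each)
After Jan 6: 447 on hand, pool $8,253.45 (≈ $18.4641 each)
After Jan 8: 768 on hand, pool $14,256.15 (≈ $18.5627 each)
Jan 9, sell 519: 519/768 × $14,256.15 → $9,634.03
After Jan 10: 295 on hand, pool $5,454.72 (≈ $18.4906 each)
Jan 11, sell 218: 218/295 × $5,454.72 → $4,030.94
After Jan 12: 135 on hand, pool $2,505.48 (≈ $18.5591 each)
After Jan 13: 493 on hand, pool $9,790.78 (≈ $19.8596 each)
Jan 14, sell 295: 295/493 × $9,790.78 → $5,858.58
Total COGS = $9,634.03 + $4,030.94 + $5,858.58 = $19,523.55
Ending inventory (cost pool remaining) = $3,932.20
Check: goods available $23,455.75 = COGS $19,523.55 + ending $3,932.20

Ending inventory = $3,932.20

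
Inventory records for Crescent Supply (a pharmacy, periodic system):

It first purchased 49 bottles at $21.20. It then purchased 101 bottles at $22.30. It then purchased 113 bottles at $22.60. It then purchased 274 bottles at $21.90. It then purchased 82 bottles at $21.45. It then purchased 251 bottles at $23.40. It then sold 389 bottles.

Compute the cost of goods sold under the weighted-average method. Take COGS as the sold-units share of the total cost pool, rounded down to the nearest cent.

Sale 1, sell 389: 389/870 × $19,477.80 → $8,709.03
Ending inventory (cost pool remaining) = $10,768.77
Check: goods available $19,477.80 = COGS $8,709.03 + ending $10,768.77

COGS = $8,709.03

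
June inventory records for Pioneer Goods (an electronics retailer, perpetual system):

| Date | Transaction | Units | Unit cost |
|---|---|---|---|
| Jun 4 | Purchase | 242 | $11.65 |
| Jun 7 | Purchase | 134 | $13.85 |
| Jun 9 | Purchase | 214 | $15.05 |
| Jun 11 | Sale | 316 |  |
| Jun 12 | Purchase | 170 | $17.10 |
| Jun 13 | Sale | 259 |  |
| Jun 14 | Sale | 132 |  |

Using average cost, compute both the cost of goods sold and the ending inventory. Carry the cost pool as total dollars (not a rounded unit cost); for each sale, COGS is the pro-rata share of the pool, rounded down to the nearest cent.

After Jun 4: 242 on hand, pool $2,819.30 (≈ $11.6500 each)
After Jun 7: 376 on hand, pool $4,675.20 (≈ $12.4340 each)
After Jun 9: 590 on hand, pool $7,895.90 (≈ $13.3829 each)
Jun 11, sell 316: 316/590 × $7,895.90 → $4,228.99
After Jun 12: 444 on hand, pool $6,573.91 (≈ $14.8061 each)
Jun 13, sell 259: 259/444 × $6,573.91 → $3,834.78
Jun 14, sell 132: 132/185 × $2,739.13 → $1,954.40
Total COGS = $4,228.99 + $3,834.78 + $1,954.40 = $10,018.17
Ending inventory (cost pool remaining) = $784.73
Check: goods available $10,802.90 = COGS $10,018.17 + ending $784.73

COGS = $10,018.17; ending inventory = $784.73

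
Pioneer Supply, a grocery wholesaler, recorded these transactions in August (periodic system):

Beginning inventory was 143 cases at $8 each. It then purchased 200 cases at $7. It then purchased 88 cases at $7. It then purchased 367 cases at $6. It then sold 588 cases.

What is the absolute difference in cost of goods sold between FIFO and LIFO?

FIFO COGS: 143 @ $8 + 200 @ $7 + 88 @ $7 + 157 @ $6 = $4,102
LIFO COGS: 367 @ $6 + 88 @ $7 + 133 @ $7 = $3,749
Difference = |$4,102 − $3,749| = $353

$353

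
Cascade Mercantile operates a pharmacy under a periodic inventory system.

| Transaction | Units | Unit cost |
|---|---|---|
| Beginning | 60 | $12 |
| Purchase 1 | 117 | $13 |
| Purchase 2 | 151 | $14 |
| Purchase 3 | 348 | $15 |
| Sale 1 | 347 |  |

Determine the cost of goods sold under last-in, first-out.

Sale 1 (347) [LIFO — newest first]: 347 @ $15 = $5,205
Ending inventory: 60 @ $12 + 117 @ $13 + 151 @ $14 + 1 @ $15 = $4,370

COGS = $5,205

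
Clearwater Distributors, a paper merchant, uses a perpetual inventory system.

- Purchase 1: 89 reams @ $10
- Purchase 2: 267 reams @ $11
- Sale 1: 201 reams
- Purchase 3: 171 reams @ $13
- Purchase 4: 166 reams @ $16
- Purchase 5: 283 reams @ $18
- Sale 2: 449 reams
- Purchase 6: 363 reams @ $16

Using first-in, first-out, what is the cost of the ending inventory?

Ending inventory = $11,590

Sale 1 (201) [FIFO — oldest first]: 89 @ $10 + 112 @ $11 = $2,122
Sale 2 (449) [FIFO — oldest first]: 155 @ $11 + 171 @ $13 + 123 @ $16 = $5,896
Total COGS = $2,122 + $5,896 = $8,018
Ending inventory: 43 @ $16 + 283 @ $18 + 363 @ $16 = $11,590
Check: goods available $19,608 = COGS $8,018 + ending $11,590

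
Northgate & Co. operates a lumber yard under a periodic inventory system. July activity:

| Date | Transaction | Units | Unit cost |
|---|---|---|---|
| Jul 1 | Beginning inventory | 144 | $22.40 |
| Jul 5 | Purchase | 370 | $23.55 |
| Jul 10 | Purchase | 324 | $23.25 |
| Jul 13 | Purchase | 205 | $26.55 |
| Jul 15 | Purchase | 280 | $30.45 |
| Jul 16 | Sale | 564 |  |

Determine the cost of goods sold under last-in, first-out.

COGS = $15,805.50

Jul 16, 564 sold [LIFO — newest first]: 280 @ $30.45 + 205 @ $26.55 + 79 @ $23.25 = $15,805.50
Ending inventory: 144 @ $22.40 + 370 @ $23.55 + 245 @ $23.25 = $17,635.35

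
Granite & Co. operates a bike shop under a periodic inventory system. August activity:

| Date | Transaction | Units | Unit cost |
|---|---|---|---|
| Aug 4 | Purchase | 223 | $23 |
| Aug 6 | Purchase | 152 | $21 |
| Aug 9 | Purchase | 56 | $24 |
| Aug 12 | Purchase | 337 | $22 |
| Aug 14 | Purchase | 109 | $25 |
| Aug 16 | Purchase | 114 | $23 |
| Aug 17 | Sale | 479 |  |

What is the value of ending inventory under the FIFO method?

Ending inventory = $11,705

Aug 17, 479 sold [FIFO — oldest first]: 223 @ $23 + 152 @ $21 + 56 @ $24 + 48 @ $22 = $10,721
Ending inventory: 289 @ $22 + 109 @ $25 + 114 @ $23 = $11,705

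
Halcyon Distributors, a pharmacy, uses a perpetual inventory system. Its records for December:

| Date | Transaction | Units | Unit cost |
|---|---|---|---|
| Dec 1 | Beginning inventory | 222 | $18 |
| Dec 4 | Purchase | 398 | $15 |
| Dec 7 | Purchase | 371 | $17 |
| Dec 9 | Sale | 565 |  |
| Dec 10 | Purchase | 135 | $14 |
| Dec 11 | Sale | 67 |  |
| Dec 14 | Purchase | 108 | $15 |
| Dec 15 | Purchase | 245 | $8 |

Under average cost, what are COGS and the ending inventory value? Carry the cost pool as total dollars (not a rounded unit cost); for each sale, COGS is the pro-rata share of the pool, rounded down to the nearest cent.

COGS = $10,338.90; ending inventory = $11,404.10

After Dec 1: 222 on hand, pool $3,996.00 (≈ $18.0000 each)
After Dec 4: 620 on hand, pool $9,966.00 (≈ $16.0742 each)
After Dec 7: 991 on hand, pool $16,273.00 (≈ $16.4208 each)
Dec 9, sell 565: 565/991 × $16,273.00 → $9,277.74
After Dec 10: 561 on hand, pool $8,885.26 (≈ $15.8383 each)
Dec 11, sell 67: 67/561 × $8,885.26 → $1,061.16
After Dec 14: 602 on hand, pool $9,444.10 (≈ $15.6879 each)
After Dec 15: 847 on hand, pool $11,404.10 (≈ $13.4641 each)
Total COGS = $9,277.74 + $1,061.16 = $10,338.90
Ending inventory (cost pool remaining) = $11,404.10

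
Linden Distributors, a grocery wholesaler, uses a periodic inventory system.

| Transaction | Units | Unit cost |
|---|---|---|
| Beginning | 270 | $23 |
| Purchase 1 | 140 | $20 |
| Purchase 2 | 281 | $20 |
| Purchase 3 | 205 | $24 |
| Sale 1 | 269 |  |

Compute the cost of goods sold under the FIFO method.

COGS = $6,187

Sale 1 (269) [FIFO — oldest first]: 269 @ $23 = $6,187
Ending inventory: 1 @ $23 + 140 @ $20 + 281 @ $20 + 205 @ $24 = $13,363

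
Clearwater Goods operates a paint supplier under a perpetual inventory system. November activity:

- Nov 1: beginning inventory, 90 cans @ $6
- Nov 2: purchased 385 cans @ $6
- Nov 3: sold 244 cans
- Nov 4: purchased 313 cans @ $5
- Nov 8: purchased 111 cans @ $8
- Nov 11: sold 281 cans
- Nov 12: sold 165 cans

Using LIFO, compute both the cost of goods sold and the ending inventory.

Nov 3, 244 sold [LIFO — newest first]: 244 @ $6 = $1,464
Nov 11, 281 sold [LIFO — newest first]: 111 @ $8 + 170 @ $5 = $1,738
Nov 12, 165 sold [LIFO — newest first]: 143 @ $5 + 22 @ $6 = $847
Total COGS = $1,464 + $1,738 + $847 = $4,049
Ending inventory: 90 @ $6 + 119 @ $6 = $1,254
Check: goods available $5,303 = COGS $4,049 + ending $1,254

COGS = $4,049; ending inventory = $1,254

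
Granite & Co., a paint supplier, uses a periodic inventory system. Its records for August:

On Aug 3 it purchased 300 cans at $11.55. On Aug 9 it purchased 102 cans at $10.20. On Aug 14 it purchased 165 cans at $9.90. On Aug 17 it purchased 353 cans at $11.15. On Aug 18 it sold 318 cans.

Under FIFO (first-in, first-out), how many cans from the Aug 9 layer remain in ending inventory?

Aug 18, 318 sold [FIFO — oldest first]: 300 @ $11.55 + 18 @ $10.20 = $3,648.60
Ending inventory: 84 @ $10.20 + 165 @ $9.90 + 353 @ $11.15 = $6,426.25

84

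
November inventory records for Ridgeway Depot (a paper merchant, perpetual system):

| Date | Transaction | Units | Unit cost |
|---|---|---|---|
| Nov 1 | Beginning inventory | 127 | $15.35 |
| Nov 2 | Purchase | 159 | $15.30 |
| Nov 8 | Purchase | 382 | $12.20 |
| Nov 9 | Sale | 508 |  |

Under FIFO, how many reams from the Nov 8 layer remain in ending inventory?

160

Nov 9, 508 sold [FIFO — oldest first]: 127 @ $15.35 + 159 @ $15.30 + 222 @ $12.20 = $7,090.55
Ending inventory: 160 @ $12.20 = $1,952.00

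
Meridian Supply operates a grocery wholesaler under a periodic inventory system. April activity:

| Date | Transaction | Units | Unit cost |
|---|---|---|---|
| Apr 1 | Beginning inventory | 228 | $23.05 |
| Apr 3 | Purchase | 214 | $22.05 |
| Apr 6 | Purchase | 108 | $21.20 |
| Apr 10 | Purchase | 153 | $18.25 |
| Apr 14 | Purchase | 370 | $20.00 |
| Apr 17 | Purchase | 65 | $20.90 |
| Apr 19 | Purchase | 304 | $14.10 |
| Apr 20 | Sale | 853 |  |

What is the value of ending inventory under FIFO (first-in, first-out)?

Apr 20, 853 sold [FIFO — oldest first]: 228 @ $23.05 + 214 @ $22.05 + 108 @ $21.20 + 153 @ $18.25 + 150 @ $20.00 = $18,055.95
Ending inventory: 220 @ $20.00 + 65 @ $20.90 + 304 @ $14.10 = $10,044.90

Ending inventory = $10,044.90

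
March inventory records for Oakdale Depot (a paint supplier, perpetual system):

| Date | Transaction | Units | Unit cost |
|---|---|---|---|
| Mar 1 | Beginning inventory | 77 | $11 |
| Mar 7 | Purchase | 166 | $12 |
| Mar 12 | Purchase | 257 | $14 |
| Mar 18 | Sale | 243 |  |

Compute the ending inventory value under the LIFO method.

Mar 18, 243 sold [LIFO — newest first]: 243 @ $14 = $3,402
Ending inventory: 77 @ $11 + 166 @ $12 + 14 @ $14 = $3,035
Check: goods available $6,437 = COGS $3,402 + ending $3,035

Ending inventory = $3,035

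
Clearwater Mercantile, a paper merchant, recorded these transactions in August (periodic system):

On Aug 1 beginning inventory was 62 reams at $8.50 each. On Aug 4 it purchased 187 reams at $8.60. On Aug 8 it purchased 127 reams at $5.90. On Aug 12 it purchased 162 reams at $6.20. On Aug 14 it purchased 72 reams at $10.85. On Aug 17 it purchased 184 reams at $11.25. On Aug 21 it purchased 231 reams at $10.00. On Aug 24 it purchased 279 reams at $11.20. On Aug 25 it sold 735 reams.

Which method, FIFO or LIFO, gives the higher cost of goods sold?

FIFO COGS: 62 @ $8.50 + 187 @ $8.60 + 127 @ $5.90 + 162 @ $6.20 + 72 @ $10.85 + 125 @ $11.25 = $6,076.35
LIFO COGS: 279 @ $11.20 + 231 @ $10.00 + 184 @ $11.25 + 41 @ $10.85 = $7,949.65

LIFO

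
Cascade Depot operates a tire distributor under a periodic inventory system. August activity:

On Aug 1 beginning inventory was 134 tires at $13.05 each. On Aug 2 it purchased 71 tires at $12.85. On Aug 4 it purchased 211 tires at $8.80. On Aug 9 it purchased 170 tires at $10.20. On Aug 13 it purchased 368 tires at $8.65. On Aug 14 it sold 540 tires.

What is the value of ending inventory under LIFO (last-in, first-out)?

Aug 14, 540 sold [LIFO — newest first]: 368 @ $8.65 + 170 @ $10.20 + 2 @ $8.80 = $4,934.80
Ending inventory: 134 @ $13.05 + 71 @ $12.85 + 209 @ $8.80 = $4,500.25

Ending inventory = $4,500.25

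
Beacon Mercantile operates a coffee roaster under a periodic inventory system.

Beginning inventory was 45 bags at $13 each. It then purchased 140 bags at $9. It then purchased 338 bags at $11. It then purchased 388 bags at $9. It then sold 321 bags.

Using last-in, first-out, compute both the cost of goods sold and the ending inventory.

COGS = $2,889; ending inventory = $6,166

Sale 1 (321) [LIFO — newest first]: 321 @ $9 = $2,889
Ending inventory: 45 @ $13 + 140 @ $9 + 338 @ $11 + 67 @ $9 = $6,166
Check: goods available $9,055 = COGS $2,889 + ending $6,166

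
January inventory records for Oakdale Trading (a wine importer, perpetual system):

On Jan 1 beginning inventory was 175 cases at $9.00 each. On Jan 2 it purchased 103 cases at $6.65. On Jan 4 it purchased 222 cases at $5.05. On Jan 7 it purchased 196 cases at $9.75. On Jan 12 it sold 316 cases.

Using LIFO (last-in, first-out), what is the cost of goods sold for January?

COGS = $2,517.00

Jan 12, 316 sold [LIFO — newest first]: 196 @ $9.75 + 120 @ $5.05 = $2,517.00
Ending inventory: 175 @ $9.00 + 103 @ $6.65 + 102 @ $5.05 = $2,775.05
Check: goods available $5,292.05 = COGS $2,517.00 + ending $2,775.05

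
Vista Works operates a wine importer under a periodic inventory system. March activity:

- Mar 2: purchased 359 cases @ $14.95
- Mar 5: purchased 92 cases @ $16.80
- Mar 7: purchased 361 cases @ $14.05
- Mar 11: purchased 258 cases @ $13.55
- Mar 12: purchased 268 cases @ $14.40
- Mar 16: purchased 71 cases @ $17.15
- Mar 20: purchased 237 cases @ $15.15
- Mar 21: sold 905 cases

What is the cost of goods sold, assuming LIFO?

COGS = $13,160.85

Mar 21, 905 sold [LIFO — newest first]: 237 @ $15.15 + 71 @ $17.15 + 268 @ $14.40 + 258 @ $13.55 + 71 @ $14.05 = $13,160.85
Ending inventory: 359 @ $14.95 + 92 @ $16.80 + 290 @ $14.05 = $10,987.15
Check: goods available $24,148.00 = COGS $13,160.85 + ending $10,987.15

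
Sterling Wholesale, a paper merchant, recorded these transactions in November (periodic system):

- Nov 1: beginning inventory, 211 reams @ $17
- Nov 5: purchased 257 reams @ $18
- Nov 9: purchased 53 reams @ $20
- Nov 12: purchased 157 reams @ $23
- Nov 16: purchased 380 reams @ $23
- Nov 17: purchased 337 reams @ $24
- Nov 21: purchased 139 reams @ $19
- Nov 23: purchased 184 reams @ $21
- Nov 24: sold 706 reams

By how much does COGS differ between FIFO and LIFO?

$2,123

FIFO COGS: 211 @ $17 + 257 @ $18 + 53 @ $20 + 157 @ $23 + 28 @ $23 = $13,528
LIFO COGS: 184 @ $21 + 139 @ $19 + 337 @ $24 + 46 @ $23 = $15,651
Difference = |$13,528 − $15,651| = $2,123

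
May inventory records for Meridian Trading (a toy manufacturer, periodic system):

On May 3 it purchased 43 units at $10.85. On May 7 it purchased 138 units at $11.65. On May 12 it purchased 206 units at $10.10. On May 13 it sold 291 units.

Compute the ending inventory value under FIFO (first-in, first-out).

Ending inventory = $969.60

May 13, 291 sold [FIFO — oldest first]: 43 @ $10.85 + 138 @ $11.65 + 110 @ $10.10 = $3,185.25
Ending inventory: 96 @ $10.10 = $969.60
Check: goods available $4,154.85 = COGS $3,185.25 + ending $969.60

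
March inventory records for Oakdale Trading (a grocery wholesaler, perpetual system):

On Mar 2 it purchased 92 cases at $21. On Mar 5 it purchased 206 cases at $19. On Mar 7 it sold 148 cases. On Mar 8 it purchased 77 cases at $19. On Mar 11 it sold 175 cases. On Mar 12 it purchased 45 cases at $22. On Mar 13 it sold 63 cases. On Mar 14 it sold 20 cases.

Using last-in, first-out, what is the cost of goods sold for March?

COGS = $8,005

Mar 7, 148 sold [LIFO — newest first]: 148 @ $19 = $2,812
Mar 11, 175 sold [LIFO — newest first]: 77 @ $19 + 58 @ $19 + 40 @ $21 = $3,405
Mar 13, 63 sold [LIFO — newest first]: 45 @ $22 + 18 @ $21 = $1,368
Mar 14, 20 sold [LIFO — newest first]: 20 @ $21 = $420
Total COGS = $2,812 + $3,405 + $1,368 + $420 = $8,005
Ending inventory: 14 @ $21 = $294
Check: goods available $8,299 = COGS $8,005 + ending $294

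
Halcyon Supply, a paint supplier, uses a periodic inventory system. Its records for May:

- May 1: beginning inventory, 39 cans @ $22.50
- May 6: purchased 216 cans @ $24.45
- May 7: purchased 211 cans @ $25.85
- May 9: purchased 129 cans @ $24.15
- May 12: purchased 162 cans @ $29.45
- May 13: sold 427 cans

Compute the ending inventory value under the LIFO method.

May 13, 427 sold [LIFO — newest first]: 162 @ $29.45 + 129 @ $24.15 + 136 @ $25.85 = $11,401.85
Ending inventory: 39 @ $22.50 + 216 @ $24.45 + 75 @ $25.85 = $8,097.45
Check: goods available $19,499.30 = COGS $11,401.85 + ending $8,097.45

Ending inventory = $8,097.45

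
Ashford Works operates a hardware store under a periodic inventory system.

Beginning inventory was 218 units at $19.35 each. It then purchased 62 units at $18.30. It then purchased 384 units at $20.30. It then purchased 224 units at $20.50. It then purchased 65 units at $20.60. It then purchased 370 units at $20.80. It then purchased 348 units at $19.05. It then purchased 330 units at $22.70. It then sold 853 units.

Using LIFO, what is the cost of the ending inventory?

Ending inventory = $23,135.10

Sale 1 (853) [LIFO — newest first]: 330 @ $22.70 + 348 @ $19.05 + 175 @ $20.80 = $17,760.40
Ending inventory: 218 @ $19.35 + 62 @ $18.30 + 384 @ $20.30 + 224 @ $20.50 + 65 @ $20.60 + 195 @ $20.80 = $23,135.10
Check: goods available $40,895.50 = COGS $17,760.40 + ending $23,135.10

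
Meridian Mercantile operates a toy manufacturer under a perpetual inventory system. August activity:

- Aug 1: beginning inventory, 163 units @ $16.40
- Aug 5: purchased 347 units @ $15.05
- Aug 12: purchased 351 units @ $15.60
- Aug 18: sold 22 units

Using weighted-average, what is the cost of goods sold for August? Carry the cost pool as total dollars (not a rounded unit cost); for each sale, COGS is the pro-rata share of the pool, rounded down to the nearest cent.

COGS = $341.65

After Aug 1: 163 on hand, pool $2,673.20 (≈ $16.4000 each)
After Aug 5: 510 on hand, pool $7,895.55 (≈ $15.4815 each)
After Aug 12: 861 on hand, pool $13,371.15 (≈ $15.5298 each)
Aug 18, sell 22: 22/861 × $13,371.15 → $341.65
Ending inventory (cost pool remaining) = $13,029.50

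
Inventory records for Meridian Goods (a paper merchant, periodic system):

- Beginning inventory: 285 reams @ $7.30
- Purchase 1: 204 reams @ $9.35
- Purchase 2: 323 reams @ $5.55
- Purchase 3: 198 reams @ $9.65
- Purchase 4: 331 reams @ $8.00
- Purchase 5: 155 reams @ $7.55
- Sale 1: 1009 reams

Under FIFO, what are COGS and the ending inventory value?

COGS = $7,681.60; ending inventory = $3,827.90

Sale 1 (1009) [FIFO — oldest first]: 285 @ $7.30 + 204 @ $9.35 + 323 @ $5.55 + 197 @ $9.65 = $7,681.60
Ending inventory: 1 @ $9.65 + 331 @ $8.00 + 155 @ $7.55 = $3,827.90
Check: goods available $11,509.50 = COGS $7,681.60 + ending $3,827.90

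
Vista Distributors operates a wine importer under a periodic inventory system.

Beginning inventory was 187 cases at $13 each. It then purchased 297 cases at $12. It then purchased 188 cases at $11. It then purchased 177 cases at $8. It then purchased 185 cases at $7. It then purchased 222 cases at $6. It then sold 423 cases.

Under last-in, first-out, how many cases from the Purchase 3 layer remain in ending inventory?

161

Sale 1 (423) [LIFO — newest first]: 222 @ $6 + 185 @ $7 + 16 @ $8 = $2,755
Ending inventory: 187 @ $13 + 297 @ $12 + 188 @ $11 + 161 @ $8 = $9,351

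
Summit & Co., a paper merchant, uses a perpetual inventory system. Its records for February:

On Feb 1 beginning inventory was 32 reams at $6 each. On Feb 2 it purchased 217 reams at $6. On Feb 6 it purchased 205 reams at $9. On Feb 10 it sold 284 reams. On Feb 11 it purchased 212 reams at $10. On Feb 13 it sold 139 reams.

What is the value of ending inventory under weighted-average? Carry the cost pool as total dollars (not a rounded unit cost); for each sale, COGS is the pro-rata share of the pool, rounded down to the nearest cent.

Ending inventory = $2,143.93

After Feb 1: 32 on hand, pool $192.00 (≈ $6.0000 each)
After Feb 2: 249 on hand, pool $1,494.00 (≈ $6.0000 each)
After Feb 6: 454 on hand, pool $3,339.00 (≈ $7.3546 each)
Feb 10, sell 284: 284/454 × $3,339.00 → $2,088.71
After Feb 11: 382 on hand, pool $3,370.29 (≈ $8.8227 each)
Feb 13, sell 139: 139/382 × $3,370.29 → $1,226.36
Total COGS = $2,088.71 + $1,226.36 = $3,315.07
Ending inventory (cost pool remaining) = $2,143.93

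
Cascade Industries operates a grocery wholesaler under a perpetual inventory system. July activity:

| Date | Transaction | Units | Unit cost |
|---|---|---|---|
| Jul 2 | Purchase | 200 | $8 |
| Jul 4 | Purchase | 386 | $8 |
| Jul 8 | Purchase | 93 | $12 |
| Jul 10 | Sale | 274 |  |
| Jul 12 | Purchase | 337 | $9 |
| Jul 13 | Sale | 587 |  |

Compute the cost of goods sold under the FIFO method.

COGS = $7,442

Jul 10, 274 sold [FIFO — oldest first]: 200 @ $8 + 74 @ $8 = $2,192
Jul 13, 587 sold [FIFO — oldest first]: 312 @ $8 + 93 @ $12 + 182 @ $9 = $5,250
Total COGS = $2,192 + $5,250 = $7,442
Ending inventory: 155 @ $9 = $1,395
Check: goods available $8,837 = COGS $7,442 + ending $1,395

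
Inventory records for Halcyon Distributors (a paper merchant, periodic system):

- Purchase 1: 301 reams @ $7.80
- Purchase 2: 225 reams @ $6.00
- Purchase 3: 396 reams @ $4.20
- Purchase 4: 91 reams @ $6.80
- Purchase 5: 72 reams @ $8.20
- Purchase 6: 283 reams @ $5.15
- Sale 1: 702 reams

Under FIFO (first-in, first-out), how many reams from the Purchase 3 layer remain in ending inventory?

Sale 1 (702) [FIFO — oldest first]: 301 @ $7.80 + 225 @ $6.00 + 176 @ $4.20 = $4,437.00
Ending inventory: 220 @ $4.20 + 91 @ $6.80 + 72 @ $8.20 + 283 @ $5.15 = $3,590.65

220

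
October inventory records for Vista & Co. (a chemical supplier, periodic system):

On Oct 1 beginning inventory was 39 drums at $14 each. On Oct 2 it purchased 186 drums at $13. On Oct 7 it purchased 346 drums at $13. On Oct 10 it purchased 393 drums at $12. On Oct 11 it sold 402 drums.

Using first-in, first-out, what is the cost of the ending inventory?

Oct 11, 402 sold [FIFO — oldest first]: 39 @ $14 + 186 @ $13 + 177 @ $13 = $5,265
Ending inventory: 169 @ $13 + 393 @ $12 = $6,913

Ending inventory = $6,913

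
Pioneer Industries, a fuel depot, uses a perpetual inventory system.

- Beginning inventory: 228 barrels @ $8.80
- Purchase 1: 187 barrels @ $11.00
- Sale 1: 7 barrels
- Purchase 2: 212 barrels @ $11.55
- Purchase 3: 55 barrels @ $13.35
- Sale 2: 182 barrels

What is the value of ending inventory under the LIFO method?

Sale 1 (7) [LIFO — newest first]: 7 @ $11.00 = $77.00
Sale 2 (182) [LIFO — newest first]: 55 @ $13.35 + 127 @ $11.55 = $2,201.10
Total COGS = $77.00 + $2,201.10 = $2,278.10
Ending inventory: 228 @ $8.80 + 180 @ $11.00 + 85 @ $11.55 = $4,968.15

Ending inventory = $4,968.15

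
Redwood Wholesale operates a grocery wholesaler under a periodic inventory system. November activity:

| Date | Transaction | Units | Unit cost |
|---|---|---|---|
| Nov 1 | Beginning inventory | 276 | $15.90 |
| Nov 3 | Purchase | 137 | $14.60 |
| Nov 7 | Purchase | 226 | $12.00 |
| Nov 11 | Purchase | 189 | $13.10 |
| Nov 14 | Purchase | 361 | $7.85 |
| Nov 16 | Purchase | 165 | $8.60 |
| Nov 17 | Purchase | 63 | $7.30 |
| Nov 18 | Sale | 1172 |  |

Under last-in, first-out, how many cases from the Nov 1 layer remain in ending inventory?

Nov 18, 1172 sold [LIFO — newest first]: 63 @ $7.30 + 165 @ $8.60 + 361 @ $7.85 + 189 @ $13.10 + 226 @ $12.00 + 137 @ $14.60 + 31 @ $15.90 = $12,393.75
Ending inventory: 245 @ $15.90 = $3,895.50

245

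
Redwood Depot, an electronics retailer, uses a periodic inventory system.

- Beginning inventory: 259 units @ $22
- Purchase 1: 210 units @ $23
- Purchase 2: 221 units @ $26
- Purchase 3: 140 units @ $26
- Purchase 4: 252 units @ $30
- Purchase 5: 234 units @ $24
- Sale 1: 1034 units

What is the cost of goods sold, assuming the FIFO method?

COGS = $26,034

Sale 1 (1034) [FIFO — oldest first]: 259 @ $22 + 210 @ $23 + 221 @ $26 + 140 @ $26 + 204 @ $30 = $26,034
Ending inventory: 48 @ $30 + 234 @ $24 = $7,056
Check: goods available $33,090 = COGS $26,034 + ending $7,056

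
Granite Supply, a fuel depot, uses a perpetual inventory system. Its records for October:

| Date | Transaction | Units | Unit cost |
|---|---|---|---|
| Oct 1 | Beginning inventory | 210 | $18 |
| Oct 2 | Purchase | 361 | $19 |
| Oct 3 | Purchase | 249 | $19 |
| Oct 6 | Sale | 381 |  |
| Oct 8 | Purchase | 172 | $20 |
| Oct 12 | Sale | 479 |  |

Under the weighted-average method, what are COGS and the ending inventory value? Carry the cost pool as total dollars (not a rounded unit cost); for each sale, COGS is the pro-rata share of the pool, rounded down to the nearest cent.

After Oct 1: 210 on hand, pool $3,780.00 (≈ $18.0000 each)
After Oct 2: 571 on hand, pool $10,639.00 (≈ $18.6322 each)
After Oct 3: 820 on hand, pool $15,370.00 (≈ $18.7439 each)
Oct 6, sell 381: 381/820 × $15,370.00 → $7,141.42
After Oct 8: 611 on hand, pool $11,668.58 (≈ $19.0975 each)
Oct 12, sell 479: 479/611 × $11,668.58 → $9,147.70
Total COGS = $7,141.42 + $9,147.70 = $16,289.12
Ending inventory (cost pool remaining) = $2,520.88

COGS = $16,289.12; ending inventory = $2,520.88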